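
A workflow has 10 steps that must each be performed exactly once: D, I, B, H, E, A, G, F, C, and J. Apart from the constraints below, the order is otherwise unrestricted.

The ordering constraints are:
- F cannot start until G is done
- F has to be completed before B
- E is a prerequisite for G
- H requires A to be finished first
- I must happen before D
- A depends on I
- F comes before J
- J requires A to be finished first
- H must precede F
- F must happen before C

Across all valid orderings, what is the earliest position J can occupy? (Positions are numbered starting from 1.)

7

Every step that must precede J has to come before it. Tracing all chains that end at J, those steps are: I, H, E, A, G, F — 6 in total.
With 6 mandatory predecessors, the earliest J can sit is position 6+1 = 7, and placing just those 6 first achieves it.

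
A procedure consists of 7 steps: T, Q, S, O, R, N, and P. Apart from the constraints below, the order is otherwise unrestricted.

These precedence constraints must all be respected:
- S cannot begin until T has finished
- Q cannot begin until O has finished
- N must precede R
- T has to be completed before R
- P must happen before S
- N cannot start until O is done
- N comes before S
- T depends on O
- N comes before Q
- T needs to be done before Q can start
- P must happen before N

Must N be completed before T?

Nothing in the constraints links N and T; they are unordered relative to each other.
A valid ordering placing T before N exists, so the answer is no.

No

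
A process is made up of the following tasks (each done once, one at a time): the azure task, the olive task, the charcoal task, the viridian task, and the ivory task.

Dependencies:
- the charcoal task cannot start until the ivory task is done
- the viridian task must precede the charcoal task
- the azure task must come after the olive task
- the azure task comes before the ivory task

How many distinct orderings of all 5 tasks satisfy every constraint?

4

2 tasks have no prerequisites (the olive task, the viridian task), so any of them could come first.
Enumerating by repeatedly choosing an available task (one whose prerequisites are all placed) gives 4 distinct complete orderings.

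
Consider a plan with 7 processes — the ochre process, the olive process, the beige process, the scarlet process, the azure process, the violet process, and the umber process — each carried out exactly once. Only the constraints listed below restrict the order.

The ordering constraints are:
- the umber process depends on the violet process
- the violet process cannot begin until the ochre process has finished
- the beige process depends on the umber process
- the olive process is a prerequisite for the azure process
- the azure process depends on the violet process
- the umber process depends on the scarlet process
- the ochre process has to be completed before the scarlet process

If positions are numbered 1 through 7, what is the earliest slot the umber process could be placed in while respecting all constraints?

Working backwards through the constraints from the umber process, its full set of required predecessors is the ochre process, the scarlet process, the violet process — 3 of them.
So at minimum 3 processes come before the umber process, putting the umber process no earlier than position 4. That position is achievable by scheduling exactly those predecessors first.

4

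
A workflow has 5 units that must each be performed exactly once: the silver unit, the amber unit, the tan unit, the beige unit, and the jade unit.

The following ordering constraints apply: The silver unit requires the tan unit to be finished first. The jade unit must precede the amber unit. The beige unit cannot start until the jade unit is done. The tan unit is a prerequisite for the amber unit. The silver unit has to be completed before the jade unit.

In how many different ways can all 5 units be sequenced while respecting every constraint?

2

Only the tan unit has no prerequisites, so it must go first.
Enumerating by repeatedly choosing an available unit (one whose prerequisites are all placed) gives 2 distinct complete orderings.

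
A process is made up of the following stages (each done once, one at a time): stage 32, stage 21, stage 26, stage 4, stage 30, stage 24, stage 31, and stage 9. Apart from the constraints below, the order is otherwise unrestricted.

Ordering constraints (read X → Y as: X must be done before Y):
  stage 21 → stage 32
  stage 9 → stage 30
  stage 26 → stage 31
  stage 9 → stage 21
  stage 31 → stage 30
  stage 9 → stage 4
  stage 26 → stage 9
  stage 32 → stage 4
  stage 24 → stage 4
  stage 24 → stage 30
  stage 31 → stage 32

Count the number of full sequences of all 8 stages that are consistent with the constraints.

2 stages have no prerequisites (stage 26, stage 24), so any of them could come first.
Systematically extending each partial ordering one stage at a time and counting, there are 59 complete orderings.

59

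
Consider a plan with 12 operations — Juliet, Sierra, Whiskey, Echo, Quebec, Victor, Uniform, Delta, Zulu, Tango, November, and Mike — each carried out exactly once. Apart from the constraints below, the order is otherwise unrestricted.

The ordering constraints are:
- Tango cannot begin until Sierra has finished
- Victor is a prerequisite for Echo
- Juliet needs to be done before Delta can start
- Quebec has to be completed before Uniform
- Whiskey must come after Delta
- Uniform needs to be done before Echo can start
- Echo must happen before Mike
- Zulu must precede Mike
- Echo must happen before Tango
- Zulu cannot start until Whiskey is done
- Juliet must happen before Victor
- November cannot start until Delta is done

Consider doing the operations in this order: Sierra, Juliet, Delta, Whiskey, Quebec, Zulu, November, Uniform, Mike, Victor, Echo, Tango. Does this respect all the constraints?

In the proposed order, Mike appears before Echo.
That contradicts the constraint that Echo must precede Mike.

No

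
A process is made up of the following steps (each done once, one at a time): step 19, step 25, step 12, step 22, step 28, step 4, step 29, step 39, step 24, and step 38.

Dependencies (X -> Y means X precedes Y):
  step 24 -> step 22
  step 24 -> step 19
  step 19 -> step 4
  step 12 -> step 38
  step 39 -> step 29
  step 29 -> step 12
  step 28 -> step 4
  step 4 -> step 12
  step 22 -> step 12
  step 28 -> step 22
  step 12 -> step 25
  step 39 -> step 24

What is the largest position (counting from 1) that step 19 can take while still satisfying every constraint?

6

Every step that must follow step 19 has to come after it. Tracing all chains starting from step 19, those steps are: step 25, step 12, step 4, step 38 — 4 in total.
With 4 mandatory successors out of 10 steps total, the latest slot for step 19 is 10−4 = 6, and it's reachable by doing all non-successors before step 19.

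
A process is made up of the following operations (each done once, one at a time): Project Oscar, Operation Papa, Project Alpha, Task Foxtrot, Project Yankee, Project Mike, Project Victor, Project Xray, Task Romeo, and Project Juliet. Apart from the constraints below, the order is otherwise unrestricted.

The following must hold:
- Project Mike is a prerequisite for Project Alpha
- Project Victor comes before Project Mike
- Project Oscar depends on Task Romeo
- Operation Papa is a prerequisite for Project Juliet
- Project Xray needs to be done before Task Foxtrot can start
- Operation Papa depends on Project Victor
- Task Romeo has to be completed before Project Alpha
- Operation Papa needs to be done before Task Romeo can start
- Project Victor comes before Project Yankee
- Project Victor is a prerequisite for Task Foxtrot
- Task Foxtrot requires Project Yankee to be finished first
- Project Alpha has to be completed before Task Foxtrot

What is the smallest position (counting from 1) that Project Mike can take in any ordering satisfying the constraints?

2

The only operation forced before Project Mike (directly or transitively) is Project Victor.
With 1 mandatory predecessor, the earliest Project Mike can sit is position 1+1 = 2, and placing just that one first achieves it.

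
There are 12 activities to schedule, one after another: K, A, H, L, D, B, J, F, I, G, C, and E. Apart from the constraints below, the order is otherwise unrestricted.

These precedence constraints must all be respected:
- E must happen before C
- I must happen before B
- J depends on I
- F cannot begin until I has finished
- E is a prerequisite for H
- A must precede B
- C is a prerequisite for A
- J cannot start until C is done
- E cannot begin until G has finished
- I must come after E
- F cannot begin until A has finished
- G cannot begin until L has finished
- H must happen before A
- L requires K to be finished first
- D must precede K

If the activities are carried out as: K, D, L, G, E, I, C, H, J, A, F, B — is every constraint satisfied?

The sequence places K ahead of D.
But one of the constraints requires D before K, so this ordering violates it.

No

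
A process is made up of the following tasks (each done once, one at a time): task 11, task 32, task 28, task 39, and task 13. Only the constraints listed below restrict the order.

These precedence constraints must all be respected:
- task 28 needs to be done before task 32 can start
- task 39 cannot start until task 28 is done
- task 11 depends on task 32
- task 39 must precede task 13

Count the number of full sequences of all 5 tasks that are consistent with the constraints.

6

Task 28 is the only task with nothing required before it, so every ordering starts there.
Enumerating by repeatedly choosing an available task (one whose prerequisites are all placed) gives 6 distinct complete orderings.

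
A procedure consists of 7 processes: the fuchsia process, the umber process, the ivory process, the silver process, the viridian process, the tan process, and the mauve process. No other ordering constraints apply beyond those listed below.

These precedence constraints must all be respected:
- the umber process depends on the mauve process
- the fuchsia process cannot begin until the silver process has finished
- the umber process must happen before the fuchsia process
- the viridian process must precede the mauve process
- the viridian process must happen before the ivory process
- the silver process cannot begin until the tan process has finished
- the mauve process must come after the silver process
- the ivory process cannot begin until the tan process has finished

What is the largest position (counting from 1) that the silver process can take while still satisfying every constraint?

4

Following every chain forward from the silver process, the processes that must come later are the fuchsia process, the umber process, the mauve process — 3 of them.
So at least 3 processes follow the silver process, putting the silver process no later than position 4. That position is achievable by scheduling everything else first.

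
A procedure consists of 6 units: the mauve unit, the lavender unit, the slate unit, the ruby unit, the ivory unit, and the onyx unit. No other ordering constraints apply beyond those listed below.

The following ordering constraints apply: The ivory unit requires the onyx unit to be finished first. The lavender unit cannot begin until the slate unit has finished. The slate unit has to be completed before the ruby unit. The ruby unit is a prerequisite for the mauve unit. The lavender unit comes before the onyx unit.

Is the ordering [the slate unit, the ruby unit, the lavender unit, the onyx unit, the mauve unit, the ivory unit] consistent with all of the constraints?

Yes

Every stated constraint is respected: the ruby unit sits at position 2, ahead of the mauve unit at position 5, and each of the other listed pairs likewise has the predecessor earlier in the sequence.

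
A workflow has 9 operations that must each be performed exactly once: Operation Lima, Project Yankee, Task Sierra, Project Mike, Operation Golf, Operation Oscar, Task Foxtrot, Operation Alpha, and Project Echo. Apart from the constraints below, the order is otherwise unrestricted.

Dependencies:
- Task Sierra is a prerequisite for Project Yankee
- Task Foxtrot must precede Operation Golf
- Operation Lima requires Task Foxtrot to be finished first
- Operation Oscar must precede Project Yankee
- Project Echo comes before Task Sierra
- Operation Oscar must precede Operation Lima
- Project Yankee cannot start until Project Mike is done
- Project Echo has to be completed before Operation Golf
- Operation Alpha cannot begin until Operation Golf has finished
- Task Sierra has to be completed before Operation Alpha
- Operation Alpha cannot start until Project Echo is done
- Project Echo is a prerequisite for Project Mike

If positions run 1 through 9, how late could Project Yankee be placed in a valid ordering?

No constraint forces any operation after Project Yankee, so it can be placed last, in position 9.

9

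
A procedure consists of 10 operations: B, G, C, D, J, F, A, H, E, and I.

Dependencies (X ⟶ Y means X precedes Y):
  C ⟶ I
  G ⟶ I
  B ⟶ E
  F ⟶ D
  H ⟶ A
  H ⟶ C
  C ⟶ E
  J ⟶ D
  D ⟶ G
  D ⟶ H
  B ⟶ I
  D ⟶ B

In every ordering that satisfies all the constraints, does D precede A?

Tracing the constraints gives a chain: D → H → A.
Hence D necessarily comes before A.

Yes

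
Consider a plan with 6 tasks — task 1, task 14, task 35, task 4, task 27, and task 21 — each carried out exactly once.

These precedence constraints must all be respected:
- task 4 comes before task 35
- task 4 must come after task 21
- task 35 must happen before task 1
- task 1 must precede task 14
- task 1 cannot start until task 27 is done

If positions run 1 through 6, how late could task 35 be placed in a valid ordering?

The tasks that are forced after task 35, directly or by a chain of constraints, are task 1, task 14. That's 2 tasks.
With 2 mandatory successors out of 6 tasks total, the latest slot for task 35 is 6−2 = 4, and it's reachable by doing all non-successors before task 35.

4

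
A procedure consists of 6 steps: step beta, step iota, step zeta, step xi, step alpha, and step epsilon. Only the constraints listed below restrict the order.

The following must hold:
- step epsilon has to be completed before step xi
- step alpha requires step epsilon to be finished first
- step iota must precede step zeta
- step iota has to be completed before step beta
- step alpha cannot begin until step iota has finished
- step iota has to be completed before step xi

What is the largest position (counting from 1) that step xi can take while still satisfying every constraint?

6

Nothing depends on step xi, so it can be the final step, position 6.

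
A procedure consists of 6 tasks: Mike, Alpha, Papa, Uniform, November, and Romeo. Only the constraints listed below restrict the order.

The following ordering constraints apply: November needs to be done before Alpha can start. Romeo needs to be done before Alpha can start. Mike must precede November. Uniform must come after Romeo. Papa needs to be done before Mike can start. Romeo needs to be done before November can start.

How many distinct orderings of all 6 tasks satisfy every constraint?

12

The tasks with no prerequisites are Papa, Romeo; any of them can be placed first.
Counting all ways to extend the partial order to a total order gives 12.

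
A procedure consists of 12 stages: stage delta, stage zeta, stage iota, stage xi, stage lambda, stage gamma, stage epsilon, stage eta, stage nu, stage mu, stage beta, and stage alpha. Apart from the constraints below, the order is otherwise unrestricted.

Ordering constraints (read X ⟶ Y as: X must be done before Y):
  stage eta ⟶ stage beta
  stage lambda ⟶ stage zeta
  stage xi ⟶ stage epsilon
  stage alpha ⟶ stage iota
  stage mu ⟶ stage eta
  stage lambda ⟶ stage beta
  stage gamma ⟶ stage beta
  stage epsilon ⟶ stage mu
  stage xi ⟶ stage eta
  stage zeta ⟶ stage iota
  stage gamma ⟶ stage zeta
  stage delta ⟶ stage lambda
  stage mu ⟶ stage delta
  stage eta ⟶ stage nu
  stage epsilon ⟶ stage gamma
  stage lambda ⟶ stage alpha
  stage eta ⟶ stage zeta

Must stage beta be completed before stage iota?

No

No chain of constraints connects stage beta to stage iota in either direction.
A valid ordering placing stage iota before stage beta exists, so the answer is no.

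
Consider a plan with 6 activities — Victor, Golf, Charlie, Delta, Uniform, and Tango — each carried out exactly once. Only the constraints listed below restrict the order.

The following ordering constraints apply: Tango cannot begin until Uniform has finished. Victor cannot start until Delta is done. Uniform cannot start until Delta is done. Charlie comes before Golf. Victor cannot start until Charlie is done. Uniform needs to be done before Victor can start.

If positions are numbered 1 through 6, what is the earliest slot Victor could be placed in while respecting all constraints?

Working backwards through the constraints from Victor, its full set of required predecessors is Charlie, Delta, Uniform — 3 of them.
So at minimum 3 activities come before Victor, putting Victor no earlier than position 4. That position is achievable by scheduling exactly those predecessors first.

4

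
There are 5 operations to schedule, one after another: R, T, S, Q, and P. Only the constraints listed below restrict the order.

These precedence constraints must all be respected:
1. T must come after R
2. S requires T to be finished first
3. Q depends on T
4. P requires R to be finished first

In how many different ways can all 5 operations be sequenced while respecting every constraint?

8

R is the only operation with nothing required before it, so every ordering starts there.
Enumerating by repeatedly choosing an available operation (one whose prerequisites are all placed) gives 8 distinct complete orderings.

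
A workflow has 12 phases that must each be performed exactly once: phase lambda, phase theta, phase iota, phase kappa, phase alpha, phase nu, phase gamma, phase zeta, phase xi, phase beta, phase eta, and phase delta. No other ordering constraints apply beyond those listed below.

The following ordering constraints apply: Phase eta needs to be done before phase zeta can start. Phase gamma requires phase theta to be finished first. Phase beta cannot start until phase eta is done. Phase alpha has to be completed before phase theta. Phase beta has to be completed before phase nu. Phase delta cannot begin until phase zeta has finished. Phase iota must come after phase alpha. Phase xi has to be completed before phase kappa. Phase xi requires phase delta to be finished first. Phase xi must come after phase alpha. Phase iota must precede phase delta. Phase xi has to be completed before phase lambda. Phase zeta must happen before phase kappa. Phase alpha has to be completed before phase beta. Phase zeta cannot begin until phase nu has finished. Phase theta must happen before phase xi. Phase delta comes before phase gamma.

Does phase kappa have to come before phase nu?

The constraints actually force phase nu before phase kappa (via phase nu → phase zeta → phase kappa), not the other way around.
So phase kappa never precedes phase nu.

No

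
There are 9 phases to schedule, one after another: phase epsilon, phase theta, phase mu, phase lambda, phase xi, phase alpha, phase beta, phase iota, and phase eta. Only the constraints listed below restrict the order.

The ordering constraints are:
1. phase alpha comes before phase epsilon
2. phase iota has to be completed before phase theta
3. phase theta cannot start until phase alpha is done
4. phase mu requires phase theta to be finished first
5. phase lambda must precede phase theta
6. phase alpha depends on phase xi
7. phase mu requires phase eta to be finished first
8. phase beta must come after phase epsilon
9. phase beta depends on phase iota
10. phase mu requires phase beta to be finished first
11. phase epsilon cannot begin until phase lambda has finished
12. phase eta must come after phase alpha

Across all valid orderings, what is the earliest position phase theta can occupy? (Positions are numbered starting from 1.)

5

The phases that are forced before phase theta, directly or transitively, are phase lambda, phase xi, phase alpha, phase iota. That's 4 phases.
So at minimum 4 phases come before phase theta, putting phase theta no earlier than position 5. That position is achievable by scheduling exactly those predecessors first.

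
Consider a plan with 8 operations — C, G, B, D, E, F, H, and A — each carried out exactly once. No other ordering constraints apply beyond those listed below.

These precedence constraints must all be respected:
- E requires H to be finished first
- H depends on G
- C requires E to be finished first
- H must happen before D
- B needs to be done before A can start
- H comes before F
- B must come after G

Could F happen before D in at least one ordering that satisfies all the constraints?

Yes

No chain of constraints runs from D to F, so D is not required to come first.
That means at least one valid schedule has F before D.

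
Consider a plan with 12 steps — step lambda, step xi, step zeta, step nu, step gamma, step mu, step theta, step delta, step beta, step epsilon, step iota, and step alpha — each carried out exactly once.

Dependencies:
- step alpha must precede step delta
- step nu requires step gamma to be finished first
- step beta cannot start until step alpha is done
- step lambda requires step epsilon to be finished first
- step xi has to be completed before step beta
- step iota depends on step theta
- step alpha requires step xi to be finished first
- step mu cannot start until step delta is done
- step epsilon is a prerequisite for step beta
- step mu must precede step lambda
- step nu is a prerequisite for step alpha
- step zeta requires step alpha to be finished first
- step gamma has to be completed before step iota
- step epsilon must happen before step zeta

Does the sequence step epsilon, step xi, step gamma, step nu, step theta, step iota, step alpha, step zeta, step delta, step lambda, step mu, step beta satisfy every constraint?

No

The sequence places step lambda ahead of step mu.
But one of the constraints requires step mu before step lambda, so this ordering violates it.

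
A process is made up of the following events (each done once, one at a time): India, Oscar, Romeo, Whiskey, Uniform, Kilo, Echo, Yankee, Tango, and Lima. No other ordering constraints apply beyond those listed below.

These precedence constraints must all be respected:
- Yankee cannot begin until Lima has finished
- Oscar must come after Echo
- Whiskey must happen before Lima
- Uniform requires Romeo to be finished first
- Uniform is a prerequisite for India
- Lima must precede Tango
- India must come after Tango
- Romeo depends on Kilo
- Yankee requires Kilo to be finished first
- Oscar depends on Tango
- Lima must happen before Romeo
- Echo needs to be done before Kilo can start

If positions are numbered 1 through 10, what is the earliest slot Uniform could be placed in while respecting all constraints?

6

Working backwards through the constraints from Uniform, its full set of required predecessors is Romeo, Whiskey, Kilo, Echo, Lima — 5 of them.
So at minimum 5 events come before Uniform, putting Uniform no earlier than position 6. That position is achievable by scheduling exactly those predecessors first.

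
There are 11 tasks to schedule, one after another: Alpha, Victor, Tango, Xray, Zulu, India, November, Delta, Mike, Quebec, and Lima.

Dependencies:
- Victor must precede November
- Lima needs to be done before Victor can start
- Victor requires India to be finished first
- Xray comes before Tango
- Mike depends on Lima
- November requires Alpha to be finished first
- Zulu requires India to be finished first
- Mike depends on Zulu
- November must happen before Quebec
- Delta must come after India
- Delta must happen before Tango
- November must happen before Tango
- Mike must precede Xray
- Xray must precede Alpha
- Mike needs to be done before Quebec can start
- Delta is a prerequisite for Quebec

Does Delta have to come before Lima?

No chain of constraints connects Delta to Lima in either direction.
So Delta can come before Lima or after — it is not forced.

No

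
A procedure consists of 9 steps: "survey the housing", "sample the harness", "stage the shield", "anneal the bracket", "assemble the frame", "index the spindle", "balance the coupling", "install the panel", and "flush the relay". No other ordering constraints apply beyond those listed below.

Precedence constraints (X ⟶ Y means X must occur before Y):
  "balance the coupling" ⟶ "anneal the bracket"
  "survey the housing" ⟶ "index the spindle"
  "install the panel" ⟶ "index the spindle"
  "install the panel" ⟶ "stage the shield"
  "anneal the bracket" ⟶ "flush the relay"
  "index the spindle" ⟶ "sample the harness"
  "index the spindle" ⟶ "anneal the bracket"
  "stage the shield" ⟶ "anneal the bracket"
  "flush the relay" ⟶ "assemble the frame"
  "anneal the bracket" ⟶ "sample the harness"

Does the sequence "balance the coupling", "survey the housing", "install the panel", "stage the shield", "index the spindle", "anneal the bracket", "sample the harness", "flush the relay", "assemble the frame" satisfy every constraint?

Yes

Checking each listed constraint against this order: for instance, "balance the coupling" is in position 1 and "anneal the bracket" in position 6, so that constraint holds — and the remaining constraints check out the same way.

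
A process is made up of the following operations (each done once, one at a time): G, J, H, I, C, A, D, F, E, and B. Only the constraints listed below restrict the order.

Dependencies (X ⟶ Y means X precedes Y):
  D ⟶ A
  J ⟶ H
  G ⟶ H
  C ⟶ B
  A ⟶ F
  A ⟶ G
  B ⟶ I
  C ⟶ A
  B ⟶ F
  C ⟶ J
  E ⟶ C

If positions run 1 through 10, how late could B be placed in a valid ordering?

8

Following every chain forward from B, the operations that must come later are I, F — 2 of them.
So at least 2 operations follow B, putting B no later than position 8. That position is achievable by scheduling everything else first.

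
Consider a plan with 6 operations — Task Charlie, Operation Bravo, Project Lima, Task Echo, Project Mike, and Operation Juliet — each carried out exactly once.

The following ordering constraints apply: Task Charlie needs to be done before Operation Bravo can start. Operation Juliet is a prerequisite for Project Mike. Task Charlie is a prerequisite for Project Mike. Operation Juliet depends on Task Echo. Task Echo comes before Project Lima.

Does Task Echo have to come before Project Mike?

Yes

Chaining the stated constraints: Task Echo → Operation Juliet → Project Mike.
That forces Task Echo before Project Mike in every valid schedule.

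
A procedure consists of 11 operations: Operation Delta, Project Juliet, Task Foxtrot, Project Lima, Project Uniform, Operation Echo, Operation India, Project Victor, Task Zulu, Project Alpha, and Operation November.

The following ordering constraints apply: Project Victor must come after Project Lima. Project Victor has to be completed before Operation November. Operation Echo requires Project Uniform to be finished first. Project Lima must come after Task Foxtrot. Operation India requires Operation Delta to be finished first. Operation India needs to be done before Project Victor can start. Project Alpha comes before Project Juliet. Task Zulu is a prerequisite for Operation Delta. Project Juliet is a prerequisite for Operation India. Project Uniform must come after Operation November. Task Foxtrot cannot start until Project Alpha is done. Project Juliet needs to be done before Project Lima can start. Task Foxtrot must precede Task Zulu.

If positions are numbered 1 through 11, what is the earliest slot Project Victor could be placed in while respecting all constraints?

Every operation that must precede Project Victor has to come before it. Tracing all chains that end at Project Victor, those operations are: Operation Delta, Project Juliet, Task Foxtrot, Project Lima, Operation India, Task Zulu, Project Alpha — 7 in total.
So at minimum 7 operations come before Project Victor, putting Project Victor no earlier than position 8. That position is achievable by scheduling exactly those predecessors first.

8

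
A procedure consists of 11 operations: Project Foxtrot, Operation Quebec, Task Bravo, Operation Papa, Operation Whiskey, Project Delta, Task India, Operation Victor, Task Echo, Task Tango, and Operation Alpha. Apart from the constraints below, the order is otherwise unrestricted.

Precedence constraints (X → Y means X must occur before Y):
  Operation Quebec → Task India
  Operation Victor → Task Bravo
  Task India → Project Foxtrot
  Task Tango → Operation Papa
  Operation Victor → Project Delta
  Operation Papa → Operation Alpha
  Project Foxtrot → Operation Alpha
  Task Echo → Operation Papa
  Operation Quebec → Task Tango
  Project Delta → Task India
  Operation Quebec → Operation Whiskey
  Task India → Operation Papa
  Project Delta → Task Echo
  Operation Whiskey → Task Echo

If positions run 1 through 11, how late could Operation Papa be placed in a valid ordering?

Following the constraints forward from Operation Papa, its only required successor is Operation Alpha.
With 1 mandatory successor out of 11 operations total, the latest slot for Operation Papa is 11−1 = 10, and it's reachable by doing all non-successors before Operation Papa.

10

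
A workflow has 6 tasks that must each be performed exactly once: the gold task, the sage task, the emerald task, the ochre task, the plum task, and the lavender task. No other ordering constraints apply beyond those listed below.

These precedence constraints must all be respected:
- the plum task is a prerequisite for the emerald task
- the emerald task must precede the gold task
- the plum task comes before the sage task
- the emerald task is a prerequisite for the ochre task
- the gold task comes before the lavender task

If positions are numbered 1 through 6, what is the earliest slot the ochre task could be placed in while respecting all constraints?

3

The tasks that are forced before the ochre task, directly or transitively, are the emerald task, the plum task. That's 2 tasks.
So at minimum 2 tasks come before the ochre task, putting the ochre task no earlier than position 3. That position is achievable by scheduling exactly those predecessors first.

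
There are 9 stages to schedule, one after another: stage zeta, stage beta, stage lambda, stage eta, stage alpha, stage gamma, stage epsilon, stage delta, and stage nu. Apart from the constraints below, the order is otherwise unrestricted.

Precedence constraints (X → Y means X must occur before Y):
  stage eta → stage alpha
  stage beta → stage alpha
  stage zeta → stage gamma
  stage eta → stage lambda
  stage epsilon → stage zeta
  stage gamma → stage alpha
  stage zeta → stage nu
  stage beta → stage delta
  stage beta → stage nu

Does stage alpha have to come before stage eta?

No

There is a chain stage eta → stage alpha, which puts stage eta before stage alpha.
So stage alpha does not have to come before stage eta — it cannot.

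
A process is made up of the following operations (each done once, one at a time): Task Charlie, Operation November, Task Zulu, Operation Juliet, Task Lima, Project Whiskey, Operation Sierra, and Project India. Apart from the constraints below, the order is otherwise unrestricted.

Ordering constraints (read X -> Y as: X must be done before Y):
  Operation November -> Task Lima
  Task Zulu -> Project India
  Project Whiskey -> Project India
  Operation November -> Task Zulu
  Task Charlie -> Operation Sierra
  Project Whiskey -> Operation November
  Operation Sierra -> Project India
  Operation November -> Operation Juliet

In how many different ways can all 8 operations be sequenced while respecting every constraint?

206

2 operations have no prerequisites (Task Charlie, Project Whiskey), so any of them could come first.
Counting all ways to extend the partial order to a total order gives 206.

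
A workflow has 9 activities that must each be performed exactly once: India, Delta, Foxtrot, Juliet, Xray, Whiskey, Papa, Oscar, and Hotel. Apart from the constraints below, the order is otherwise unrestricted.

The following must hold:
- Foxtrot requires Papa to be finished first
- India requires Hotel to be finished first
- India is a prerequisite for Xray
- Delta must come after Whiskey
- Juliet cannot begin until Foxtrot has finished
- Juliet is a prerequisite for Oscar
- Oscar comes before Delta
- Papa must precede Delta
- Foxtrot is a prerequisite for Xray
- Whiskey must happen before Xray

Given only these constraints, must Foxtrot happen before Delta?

Chaining the stated constraints: Foxtrot → Juliet → Oscar → Delta.
That forces Foxtrot before Delta in every valid schedule.

Yes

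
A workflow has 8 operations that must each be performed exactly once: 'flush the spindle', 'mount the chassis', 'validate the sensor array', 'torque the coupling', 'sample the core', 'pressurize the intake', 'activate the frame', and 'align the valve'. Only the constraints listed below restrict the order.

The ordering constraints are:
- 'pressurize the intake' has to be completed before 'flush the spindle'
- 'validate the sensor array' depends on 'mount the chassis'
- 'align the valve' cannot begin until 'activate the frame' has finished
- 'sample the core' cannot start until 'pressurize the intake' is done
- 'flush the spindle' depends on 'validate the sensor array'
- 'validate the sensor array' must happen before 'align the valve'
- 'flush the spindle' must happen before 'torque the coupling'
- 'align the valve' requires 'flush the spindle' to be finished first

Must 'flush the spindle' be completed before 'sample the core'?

Nothing in the constraints links 'flush the spindle' and 'sample the core'; they are unordered relative to each other.
There exist valid orderings with 'sample the core' before 'flush the spindle', so 'flush the spindle' is not required to come first.

No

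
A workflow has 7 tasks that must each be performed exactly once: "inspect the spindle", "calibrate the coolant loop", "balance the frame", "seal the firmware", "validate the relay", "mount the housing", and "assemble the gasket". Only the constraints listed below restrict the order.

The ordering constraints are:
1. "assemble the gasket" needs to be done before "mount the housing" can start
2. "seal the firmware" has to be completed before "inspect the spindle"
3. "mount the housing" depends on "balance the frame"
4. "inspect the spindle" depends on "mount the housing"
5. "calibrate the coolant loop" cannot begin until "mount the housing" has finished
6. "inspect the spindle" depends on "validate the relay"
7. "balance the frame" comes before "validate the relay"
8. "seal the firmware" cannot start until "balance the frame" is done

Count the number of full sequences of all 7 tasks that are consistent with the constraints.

2 tasks have no prerequisites ("balance the frame", "assemble the gasket"), so any of them could come first.
Enumerating by repeatedly choosing an available task (one whose prerequisites are all placed) gives 50 distinct complete orderings.

50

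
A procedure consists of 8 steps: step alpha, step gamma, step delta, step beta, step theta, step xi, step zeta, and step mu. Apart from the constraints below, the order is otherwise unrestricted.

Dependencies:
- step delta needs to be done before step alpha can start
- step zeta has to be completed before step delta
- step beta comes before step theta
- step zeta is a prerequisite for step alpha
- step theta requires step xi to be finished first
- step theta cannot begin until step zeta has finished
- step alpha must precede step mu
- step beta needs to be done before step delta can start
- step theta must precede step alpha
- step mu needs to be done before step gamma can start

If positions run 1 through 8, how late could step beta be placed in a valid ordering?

Following every chain forward from step beta, the steps that must come later are step alpha, step gamma, step delta, step theta, step mu — 5 of them.
So at least 5 steps follow step beta, putting step beta no later than position 3. That position is achievable by scheduling everything else first.

3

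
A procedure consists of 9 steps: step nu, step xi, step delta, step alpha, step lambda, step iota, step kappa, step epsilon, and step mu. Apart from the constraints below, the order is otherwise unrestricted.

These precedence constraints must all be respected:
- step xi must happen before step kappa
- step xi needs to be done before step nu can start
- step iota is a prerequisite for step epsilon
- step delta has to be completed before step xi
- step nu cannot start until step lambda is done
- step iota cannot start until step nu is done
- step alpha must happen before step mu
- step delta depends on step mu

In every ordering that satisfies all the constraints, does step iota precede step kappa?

No

No chain of constraints connects step iota to step kappa in either direction.
A valid ordering placing step kappa before step iota exists, so the answer is no.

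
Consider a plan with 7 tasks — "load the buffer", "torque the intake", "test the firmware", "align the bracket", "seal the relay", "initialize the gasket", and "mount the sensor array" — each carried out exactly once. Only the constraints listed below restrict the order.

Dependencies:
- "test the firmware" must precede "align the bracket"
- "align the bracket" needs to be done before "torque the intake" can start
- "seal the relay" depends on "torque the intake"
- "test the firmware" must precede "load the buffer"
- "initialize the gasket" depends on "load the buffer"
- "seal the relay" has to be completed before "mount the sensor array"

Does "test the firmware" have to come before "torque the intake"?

Yes

Chaining the stated constraints: "test the firmware" → "align the bracket" → "torque the intake".
Hence "test the firmware" necessarily comes before "torque the intake".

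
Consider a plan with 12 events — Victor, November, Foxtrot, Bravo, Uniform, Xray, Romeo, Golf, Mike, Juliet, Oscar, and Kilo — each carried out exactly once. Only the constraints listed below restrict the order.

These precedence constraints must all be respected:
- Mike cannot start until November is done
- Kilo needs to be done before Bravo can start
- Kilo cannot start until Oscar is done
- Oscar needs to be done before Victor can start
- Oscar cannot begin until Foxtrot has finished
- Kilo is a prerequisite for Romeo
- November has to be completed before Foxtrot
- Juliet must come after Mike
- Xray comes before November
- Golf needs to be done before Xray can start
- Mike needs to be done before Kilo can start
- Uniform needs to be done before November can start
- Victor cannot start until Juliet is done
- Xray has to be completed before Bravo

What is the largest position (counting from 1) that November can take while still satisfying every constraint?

The events that are forced after November, directly or by a chain of constraints, are Victor, Foxtrot, Bravo, Romeo, Mike, Juliet, Oscar, Kilo. That's 8 events.
So at least 8 events follow November, putting November no later than position 4. That position is achievable by scheduling everything else first.

4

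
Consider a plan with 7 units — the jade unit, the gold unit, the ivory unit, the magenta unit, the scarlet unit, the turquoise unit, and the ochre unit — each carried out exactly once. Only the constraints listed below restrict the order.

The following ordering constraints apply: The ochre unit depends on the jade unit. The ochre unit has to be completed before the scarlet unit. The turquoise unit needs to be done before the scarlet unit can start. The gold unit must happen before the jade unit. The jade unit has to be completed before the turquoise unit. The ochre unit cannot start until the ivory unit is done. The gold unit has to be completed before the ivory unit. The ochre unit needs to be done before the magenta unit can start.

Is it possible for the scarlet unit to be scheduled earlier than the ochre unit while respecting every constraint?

Following the ochre unit → the scarlet unit, the ochre unit must precede the scarlet unit in every valid ordering.
So no valid ordering can have the scarlet unit before the ochre unit.

No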